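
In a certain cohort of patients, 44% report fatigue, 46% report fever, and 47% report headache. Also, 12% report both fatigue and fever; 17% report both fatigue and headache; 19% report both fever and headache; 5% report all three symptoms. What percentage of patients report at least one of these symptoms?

P(at least one) = 44 + 46 + 47 − 12 − 17 − 19 + 5 = 94%

94%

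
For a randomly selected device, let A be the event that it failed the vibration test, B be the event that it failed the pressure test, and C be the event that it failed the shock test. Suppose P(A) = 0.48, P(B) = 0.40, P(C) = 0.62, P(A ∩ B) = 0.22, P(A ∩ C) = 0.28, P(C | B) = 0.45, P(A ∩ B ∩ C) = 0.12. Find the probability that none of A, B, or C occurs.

P(B ∩ C) = P(B)·P(C|B) = 0.40 × 0.45 = 0.18
Using inclusion–exclusion:
P(A ∪ B ∪ C) = 0.48 + 0.40 + 0.62 − 0.22 − 0.28 − 0.18 + 0.12 = 0.94
P(none) = 1 − 0.94 = 0.06

0.06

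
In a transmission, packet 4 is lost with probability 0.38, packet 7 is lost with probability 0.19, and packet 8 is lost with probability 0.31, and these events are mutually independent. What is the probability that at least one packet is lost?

P(none) = (1 − 0.38) × (1 − 0.19) × (1 − 0.31) = 0.62 × 0.81 × 0.69 = 0.346518
P(at least one) = 1 − 0.346518 = 0.653482

0.653482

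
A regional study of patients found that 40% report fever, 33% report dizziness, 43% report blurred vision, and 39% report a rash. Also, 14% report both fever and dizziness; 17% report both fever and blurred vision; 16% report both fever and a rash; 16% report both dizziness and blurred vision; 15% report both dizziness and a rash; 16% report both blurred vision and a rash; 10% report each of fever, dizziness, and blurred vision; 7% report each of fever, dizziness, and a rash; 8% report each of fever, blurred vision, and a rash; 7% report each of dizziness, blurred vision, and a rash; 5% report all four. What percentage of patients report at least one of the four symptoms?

88%

By inclusion–exclusion:
P(≥1) = 40 + 33 + 43 + 39 − 14 − 17 − 16 − 16 − 15 − 16 + 10 + 7 + 8 + 7 − 5 = 88%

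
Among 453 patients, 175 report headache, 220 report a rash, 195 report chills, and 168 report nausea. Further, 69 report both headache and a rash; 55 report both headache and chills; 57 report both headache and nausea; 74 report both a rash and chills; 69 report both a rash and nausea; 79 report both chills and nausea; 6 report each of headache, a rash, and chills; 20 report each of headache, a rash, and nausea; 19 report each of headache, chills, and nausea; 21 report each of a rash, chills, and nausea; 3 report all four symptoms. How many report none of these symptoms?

Apply inclusion-exclusion:
|at least one| = 175 + 220 + 195 + 168 − 69 − 55 − 57 − 74 − 69 − 79 + 6 + 20 + 19 + 21 − 3 = 418
None: 453 − 418 = 35

35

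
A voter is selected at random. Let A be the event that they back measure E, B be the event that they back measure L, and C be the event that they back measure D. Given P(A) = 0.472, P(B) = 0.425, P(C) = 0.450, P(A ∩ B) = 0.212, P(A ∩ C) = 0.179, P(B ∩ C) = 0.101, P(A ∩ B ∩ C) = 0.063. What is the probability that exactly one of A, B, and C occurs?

0.552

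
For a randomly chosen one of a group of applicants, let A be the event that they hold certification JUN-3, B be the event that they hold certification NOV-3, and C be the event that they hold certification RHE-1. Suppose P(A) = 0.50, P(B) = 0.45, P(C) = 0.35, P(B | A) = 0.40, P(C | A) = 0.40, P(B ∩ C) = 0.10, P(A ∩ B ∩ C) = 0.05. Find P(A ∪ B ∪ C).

0.85

P(A ∩ B) = P(A)·P(B|A) = 0.50 × 0.40 = 0.20
P(A ∩ C) = P(A)·P(C|A) = 0.50 × 0.40 = 0.20
Using inclusion–exclusion:
P(A ∪ B ∪ C) = 0.50 + 0.45 + 0.35 − 0.20 − 0.20 − 0.10 + 0.05 = 0.85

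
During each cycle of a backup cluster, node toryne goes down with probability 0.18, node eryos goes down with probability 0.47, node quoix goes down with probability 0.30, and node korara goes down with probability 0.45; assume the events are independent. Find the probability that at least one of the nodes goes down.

0.832679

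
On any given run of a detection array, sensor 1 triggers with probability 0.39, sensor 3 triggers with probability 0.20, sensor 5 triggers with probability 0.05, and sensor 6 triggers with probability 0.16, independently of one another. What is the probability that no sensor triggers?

0.389424

Since the events are independent, P(none) is the product of the individual non-occurrence probabilities.
P(none) = (1 − 0.39) × (1 − 0.20) × (1 − 0.05) × (1 − 0.16) = 0.61 × 0.80 × 0.95 × 0.84 = 0.389424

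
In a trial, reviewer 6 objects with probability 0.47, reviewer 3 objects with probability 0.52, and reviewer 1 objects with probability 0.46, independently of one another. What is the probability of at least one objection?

0.862624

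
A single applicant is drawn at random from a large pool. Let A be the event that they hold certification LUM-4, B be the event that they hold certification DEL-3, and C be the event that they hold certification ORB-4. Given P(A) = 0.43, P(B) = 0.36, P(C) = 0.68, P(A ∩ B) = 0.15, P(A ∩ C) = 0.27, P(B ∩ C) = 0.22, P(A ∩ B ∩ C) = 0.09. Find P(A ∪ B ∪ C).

0.92

P(A ∪ B ∪ C) = 0.43 + 0.36 + 0.68 − 0.15 − 0.27 − 0.22 + 0.09 = 0.92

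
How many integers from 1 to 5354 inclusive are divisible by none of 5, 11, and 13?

By inclusion-exclusion,
⌊5354/5⌋ + ⌊5354/11⌋ + ⌊5354/13⌋ − ⌊5354/55⌋ − ⌊5354/65⌋ − ⌊5354/143⌋ + ⌊5354/715⌋ = 1070 + 486 + 411 − 97 − 82 − 37 + 7 = 1758
5354 − 1758 = 3596

3596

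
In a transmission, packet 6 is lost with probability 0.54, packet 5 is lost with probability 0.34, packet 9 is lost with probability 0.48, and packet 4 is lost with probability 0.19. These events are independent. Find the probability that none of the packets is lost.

0.12787632

P(none) = (1 − 0.54) × (1 − 0.34) × (1 − 0.48) × (1 − 0.19) = 0.46 × 0.66 × 0.52 × 0.81 = 0.12787632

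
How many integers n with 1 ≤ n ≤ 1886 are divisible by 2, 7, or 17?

By inclusion–exclusion:
floor(1886/2) + floor(1886/7) + floor(1886/17) − floor(1886/14) − floor(1886/34) − floor(1886/119) + floor(1886/238) = 943 + 269 + 110 − 134 − 55 − 15 + 7 = 1125

1125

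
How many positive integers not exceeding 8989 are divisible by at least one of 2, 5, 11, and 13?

Using inclusion–exclusion:
4494 + 1797 + 817 + 691 − 898 − 408 − 345 − 163 − 138 − 62 + 81 + 69 + 31 + 12 − 6 = 5972

5972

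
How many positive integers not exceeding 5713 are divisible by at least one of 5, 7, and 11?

2151

1142 + 816 + 519 − 163 − 103 − 74 + 14 = 2151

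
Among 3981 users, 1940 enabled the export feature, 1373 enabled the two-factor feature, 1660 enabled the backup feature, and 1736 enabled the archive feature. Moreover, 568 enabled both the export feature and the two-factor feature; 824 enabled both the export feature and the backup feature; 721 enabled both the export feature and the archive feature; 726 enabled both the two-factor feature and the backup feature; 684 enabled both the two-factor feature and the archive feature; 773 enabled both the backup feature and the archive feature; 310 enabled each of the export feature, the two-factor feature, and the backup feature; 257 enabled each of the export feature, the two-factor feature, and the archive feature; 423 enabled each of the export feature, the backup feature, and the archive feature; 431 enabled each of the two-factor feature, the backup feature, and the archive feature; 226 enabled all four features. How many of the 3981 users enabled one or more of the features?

3608

N(≥1) = 1940 + 1373 + 1660 + 1736 − 568 − 824 − 721 − 726 − 684 − 773 + 310 + 257 + 423 + 431 − 226 = 3608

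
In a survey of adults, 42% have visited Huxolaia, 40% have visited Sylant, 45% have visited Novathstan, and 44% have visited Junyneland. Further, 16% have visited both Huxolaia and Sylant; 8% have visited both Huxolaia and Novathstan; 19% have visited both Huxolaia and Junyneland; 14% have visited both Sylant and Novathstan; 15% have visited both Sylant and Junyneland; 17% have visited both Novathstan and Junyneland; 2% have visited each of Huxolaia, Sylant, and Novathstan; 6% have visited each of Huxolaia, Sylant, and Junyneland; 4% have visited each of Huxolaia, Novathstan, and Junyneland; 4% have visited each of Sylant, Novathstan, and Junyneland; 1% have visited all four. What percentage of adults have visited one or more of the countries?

P(union) = 42 + 40 + 45 + 44 − 16 − 8 − 19 − 14 − 15 − 17 + 2 + 6 + 4 + 4 − 1 = 97%

97%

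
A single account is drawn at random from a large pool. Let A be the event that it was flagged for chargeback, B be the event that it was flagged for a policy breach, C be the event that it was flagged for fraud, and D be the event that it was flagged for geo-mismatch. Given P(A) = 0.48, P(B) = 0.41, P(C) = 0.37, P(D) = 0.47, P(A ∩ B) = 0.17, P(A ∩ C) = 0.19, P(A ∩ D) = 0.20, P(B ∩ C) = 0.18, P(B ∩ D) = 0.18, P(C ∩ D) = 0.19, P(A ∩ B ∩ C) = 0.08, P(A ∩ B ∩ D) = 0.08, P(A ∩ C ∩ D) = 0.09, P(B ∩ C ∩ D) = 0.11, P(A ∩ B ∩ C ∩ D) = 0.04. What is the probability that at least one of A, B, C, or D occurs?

0.94

By inclusion-exclusion,
P(A ∪ B ∪ C ∪ D) = 0.48 + 0.41 + 0.37 + 0.47 − 0.17 − 0.19 − 0.20 − 0.18 − 0.18 − 0.19 + 0.08 + 0.08 + 0.09 + 0.11 − 0.04 = 0.94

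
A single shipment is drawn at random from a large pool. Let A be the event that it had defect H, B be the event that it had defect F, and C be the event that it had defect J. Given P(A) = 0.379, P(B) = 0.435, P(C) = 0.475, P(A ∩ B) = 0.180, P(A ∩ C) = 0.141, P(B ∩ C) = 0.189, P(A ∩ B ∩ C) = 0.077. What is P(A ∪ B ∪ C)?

Using inclusion–exclusion:
P(A ∪ B ∪ C) = 0.379 + 0.435 + 0.475 − 0.180 − 0.141 − 0.189 + 0.077 = 0.856

0.856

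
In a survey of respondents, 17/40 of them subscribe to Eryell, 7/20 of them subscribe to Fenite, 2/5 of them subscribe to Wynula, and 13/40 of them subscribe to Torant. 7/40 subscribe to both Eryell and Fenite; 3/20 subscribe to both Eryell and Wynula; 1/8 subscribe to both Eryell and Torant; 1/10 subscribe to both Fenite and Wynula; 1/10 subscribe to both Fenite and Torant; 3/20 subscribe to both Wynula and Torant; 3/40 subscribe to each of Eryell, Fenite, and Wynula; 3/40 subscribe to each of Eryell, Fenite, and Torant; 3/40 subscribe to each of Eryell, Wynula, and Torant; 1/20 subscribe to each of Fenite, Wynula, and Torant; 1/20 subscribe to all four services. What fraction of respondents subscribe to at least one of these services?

By inclusion-exclusion,
P(union) = 17/40 + 7/20 + 2/5 + 13/40 − 7/40 − 3/20 − 1/8 − 1/10 − 1/10 − 3/20 + 3/40 + 3/40 + 3/40 + 1/20 − 1/20 = 37/40

37/40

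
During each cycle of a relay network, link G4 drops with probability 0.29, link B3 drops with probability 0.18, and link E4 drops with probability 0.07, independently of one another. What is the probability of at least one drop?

0.458554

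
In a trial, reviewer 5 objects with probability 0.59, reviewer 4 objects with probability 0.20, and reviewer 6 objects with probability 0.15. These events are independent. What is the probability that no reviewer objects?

0.2788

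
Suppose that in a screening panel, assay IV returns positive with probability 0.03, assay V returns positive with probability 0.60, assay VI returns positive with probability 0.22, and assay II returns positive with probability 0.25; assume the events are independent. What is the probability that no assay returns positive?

P(none) = (1 − 0.03) × (1 − 0.60) × (1 − 0.22) × (1 − 0.25) = 0.97 × 0.40 × 0.78 × 0.75 = 0.22698

0.22698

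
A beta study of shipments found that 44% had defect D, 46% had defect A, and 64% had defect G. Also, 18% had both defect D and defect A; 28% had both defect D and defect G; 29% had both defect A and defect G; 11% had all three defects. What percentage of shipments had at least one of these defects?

90%

Apply inclusion-exclusion:
P(≥1) = 44 + 46 + 64 − 18 − 28 − 29 + 11 = 90%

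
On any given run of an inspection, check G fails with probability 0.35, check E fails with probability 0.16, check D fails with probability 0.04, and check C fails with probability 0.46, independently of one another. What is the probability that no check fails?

0.2830464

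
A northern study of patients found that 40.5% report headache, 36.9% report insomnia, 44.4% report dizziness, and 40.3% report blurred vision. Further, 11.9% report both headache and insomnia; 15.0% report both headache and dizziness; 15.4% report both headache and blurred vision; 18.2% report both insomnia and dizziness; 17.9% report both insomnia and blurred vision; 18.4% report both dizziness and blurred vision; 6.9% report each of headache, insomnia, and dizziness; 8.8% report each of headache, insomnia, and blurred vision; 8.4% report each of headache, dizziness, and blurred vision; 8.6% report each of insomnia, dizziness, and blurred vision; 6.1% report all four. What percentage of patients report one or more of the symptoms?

Using inclusion–exclusion:
P(≥1) = 40.5 + 36.9 + 44.4 + 40.3 − 11.9 − 15.0 − 15.4 − 18.2 − 17.9 − 18.4 + 6.9 + 8.8 + 8.4 + 8.6 − 6.1 = 91.9%

91.9%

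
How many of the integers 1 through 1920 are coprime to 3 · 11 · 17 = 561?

By inclusion–exclusion:
640 + 174 + 112 − 58 − 37 − 10 + 3 = 824
1920 − 824 = 1096

1096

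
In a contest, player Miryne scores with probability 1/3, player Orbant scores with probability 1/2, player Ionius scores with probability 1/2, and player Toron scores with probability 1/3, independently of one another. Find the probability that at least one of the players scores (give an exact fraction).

Independence gives P(none) = ∏(1 − pᵢ).
P(none) = (1 − 1/3) × (1 − 1/2) × (1 − 1/2) × (1 − 1/3) = 2/3 × 1/2 × 1/2 × 2/3 = 1/9
P(at least one) = 1 − 1/9 = 8/9

8/9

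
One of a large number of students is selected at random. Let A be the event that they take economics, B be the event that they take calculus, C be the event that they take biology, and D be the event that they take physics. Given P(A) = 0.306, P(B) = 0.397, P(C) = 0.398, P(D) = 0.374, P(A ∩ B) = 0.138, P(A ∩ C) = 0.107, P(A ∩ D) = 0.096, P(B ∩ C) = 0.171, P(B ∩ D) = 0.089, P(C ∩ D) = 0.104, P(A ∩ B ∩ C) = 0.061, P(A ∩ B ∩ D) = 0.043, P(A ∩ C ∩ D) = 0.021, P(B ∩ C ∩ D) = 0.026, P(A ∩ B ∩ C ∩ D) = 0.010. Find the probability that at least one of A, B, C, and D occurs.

P(A ∪ B ∪ C ∪ D) = 0.306 + 0.397 + 0.398 + 0.374 − 0.138 − 0.107 − 0.096 − 0.171 − 0.089 − 0.104 + 0.061 + 0.043 + 0.021 + 0.026 − 0.010 = 0.911

0.911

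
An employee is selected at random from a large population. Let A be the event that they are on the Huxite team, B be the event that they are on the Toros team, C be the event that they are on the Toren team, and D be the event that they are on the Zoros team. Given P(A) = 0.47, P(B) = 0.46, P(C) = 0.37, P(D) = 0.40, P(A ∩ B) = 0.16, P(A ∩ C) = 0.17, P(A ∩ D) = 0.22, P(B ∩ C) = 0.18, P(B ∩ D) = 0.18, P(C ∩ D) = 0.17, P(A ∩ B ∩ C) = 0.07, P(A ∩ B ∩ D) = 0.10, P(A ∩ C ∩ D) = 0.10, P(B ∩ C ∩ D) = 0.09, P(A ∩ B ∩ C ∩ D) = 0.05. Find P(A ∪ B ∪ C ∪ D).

P(A ∪ B ∪ C ∪ D) = 0.47 + 0.46 + 0.37 + 0.40 − 0.16 − 0.17 − 0.22 − 0.18 − 0.18 − 0.17 + 0.07 + 0.10 + 0.10 + 0.09 − 0.05 = 0.93

0.93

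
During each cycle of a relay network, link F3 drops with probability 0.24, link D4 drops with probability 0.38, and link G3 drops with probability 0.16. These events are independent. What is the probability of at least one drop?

P(none) = (1 − 0.24) × (1 − 0.38) × (1 − 0.16) = 0.76 × 0.62 × 0.84 = 0.395808
P(at least one) = 1 − 0.395808 = 0.604192

0.604192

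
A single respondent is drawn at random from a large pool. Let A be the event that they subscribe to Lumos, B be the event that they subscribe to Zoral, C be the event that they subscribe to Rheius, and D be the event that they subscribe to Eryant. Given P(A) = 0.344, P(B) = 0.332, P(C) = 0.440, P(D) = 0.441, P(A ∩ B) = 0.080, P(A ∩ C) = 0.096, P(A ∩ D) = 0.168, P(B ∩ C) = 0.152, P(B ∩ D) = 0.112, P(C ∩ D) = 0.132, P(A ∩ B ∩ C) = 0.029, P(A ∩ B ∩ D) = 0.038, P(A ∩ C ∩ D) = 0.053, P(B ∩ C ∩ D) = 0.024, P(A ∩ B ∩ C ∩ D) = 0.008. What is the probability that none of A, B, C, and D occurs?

P(A ∪ B ∪ C ∪ D) = 0.344 + 0.332 + 0.440 + 0.441 − 0.080 − 0.096 − 0.168 − 0.152 − 0.112 − 0.132 + 0.029 + 0.038 + 0.053 + 0.024 − 0.008 = 0.953
P(none) = 1 − 0.953 = 0.047

0.047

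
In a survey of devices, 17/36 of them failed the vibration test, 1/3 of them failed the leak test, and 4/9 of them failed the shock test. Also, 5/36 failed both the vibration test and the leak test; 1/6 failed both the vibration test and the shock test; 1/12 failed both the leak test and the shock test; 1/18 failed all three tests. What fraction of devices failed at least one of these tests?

Using inclusion–exclusion:
P(≥1) = 17/36 + 1/3 + 4/9 − 5/36 − 1/6 − 1/12 + 1/18 = 11/12

11/12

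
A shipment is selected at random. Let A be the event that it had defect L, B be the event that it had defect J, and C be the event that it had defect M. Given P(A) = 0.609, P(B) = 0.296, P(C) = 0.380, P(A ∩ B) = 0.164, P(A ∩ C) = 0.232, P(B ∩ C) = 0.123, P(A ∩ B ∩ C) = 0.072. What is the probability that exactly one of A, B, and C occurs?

0.463

By inclusion–exclusion (exactly-one form):
P(exactly one) = 0.609 + 0.296 + 0.380 − 2·0.164 − 2·0.232 − 2·0.123 + 3·0.072 = 0.463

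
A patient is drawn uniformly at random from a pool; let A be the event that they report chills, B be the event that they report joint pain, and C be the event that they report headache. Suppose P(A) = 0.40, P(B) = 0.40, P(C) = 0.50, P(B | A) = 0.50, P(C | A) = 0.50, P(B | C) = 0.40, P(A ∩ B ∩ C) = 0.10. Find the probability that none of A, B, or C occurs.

0.20

P(A ∩ B) = P(A)·P(B|A) = 0.40 × 0.50 = 0.20
P(A ∩ C) = P(A)·P(C|A) = 0.40 × 0.50 = 0.20
P(B ∩ C) = P(C)·P(B|C) = 0.50 × 0.40 = 0.20
Apply inclusion-exclusion:
P(A ∪ B ∪ C) = 0.40 + 0.40 + 0.50 − 0.20 − 0.20 − 0.20 + 0.10 = 0.80
P(none) = 1 − 0.80 = 0.20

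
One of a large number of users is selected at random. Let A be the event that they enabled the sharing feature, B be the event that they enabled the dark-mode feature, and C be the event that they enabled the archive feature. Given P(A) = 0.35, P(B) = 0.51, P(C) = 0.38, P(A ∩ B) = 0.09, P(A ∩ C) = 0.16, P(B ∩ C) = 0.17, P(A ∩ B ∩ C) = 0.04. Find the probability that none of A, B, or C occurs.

P(A ∪ B ∪ C) = 0.35 + 0.51 + 0.38 − 0.09 − 0.16 − 0.17 + 0.04 = 0.86
P(none) = 1 − 0.86 = 0.14

0.14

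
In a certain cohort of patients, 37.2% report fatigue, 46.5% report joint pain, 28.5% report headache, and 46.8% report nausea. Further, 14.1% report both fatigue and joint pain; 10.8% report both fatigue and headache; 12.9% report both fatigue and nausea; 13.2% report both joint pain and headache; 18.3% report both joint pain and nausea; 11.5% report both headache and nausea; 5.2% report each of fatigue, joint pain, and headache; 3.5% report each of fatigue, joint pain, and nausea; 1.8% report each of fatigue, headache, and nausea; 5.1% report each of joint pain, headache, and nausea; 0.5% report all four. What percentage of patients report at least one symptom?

Apply inclusion-exclusion:
P(union) = 37.2 + 46.5 + 28.5 + 46.8 − 14.1 − 10.8 − 12.9 − 13.2 − 18.3 − 11.5 + 5.2 + 3.5 + 1.8 + 5.1 − 0.5 = 93.3%

93.3%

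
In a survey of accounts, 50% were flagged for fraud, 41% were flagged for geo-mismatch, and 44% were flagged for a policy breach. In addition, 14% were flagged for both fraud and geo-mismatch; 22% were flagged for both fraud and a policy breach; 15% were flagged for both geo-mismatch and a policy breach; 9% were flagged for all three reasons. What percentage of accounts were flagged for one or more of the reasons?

Using inclusion–exclusion:
P(≥1) = 50 + 41 + 44 − 14 − 22 − 15 + 9 = 93%

93%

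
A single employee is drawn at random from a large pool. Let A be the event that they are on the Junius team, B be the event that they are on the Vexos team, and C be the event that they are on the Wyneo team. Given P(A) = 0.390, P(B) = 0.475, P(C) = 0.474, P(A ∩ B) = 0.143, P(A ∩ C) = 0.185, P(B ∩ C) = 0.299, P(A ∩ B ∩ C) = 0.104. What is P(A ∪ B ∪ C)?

0.816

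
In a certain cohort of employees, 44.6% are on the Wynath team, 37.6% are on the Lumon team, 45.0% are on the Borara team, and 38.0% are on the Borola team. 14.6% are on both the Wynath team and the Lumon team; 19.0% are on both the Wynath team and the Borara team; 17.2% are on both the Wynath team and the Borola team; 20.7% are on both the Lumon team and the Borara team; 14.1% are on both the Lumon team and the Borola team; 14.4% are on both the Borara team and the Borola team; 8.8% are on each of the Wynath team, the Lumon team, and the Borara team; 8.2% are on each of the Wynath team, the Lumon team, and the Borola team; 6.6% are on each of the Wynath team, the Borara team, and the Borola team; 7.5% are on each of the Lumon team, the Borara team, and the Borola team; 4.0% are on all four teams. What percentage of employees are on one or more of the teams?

92.3%

P(union) = 44.6 + 37.6 + 45.0 + 38.0 − 14.6 − 19.0 − 17.2 − 20.7 − 14.1 − 14.4 + 8.8 + 8.2 + 6.6 + 7.5 − 4.0 = 92.3%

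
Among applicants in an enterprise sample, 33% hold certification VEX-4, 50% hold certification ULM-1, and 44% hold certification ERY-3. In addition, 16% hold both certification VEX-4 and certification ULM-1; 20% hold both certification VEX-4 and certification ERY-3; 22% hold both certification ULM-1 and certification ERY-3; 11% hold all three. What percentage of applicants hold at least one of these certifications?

Apply inclusion-exclusion:
P(union) = 33 + 50 + 44 − 16 − 20 − 22 + 11 = 80%

80%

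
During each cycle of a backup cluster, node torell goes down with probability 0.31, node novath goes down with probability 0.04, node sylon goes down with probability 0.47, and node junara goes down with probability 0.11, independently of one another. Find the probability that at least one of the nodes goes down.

Independence gives P(none) = ∏(1 − pᵢ).
P(none) = (1 − 0.31) × (1 − 0.04) × (1 − 0.47) × (1 − 0.11) = 0.69 × 0.96 × 0.53 × 0.89 = 0.31245408
P(at least one) = 1 − 0.31245408 = 0.68754592

0.68754592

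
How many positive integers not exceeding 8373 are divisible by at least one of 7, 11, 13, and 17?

2706

By inclusion-exclusion,
⌊8373/7⌋ + ⌊8373/11⌋ + ⌊8373/13⌋ + ⌊8373/17⌋ − ⌊8373/77⌋ − ⌊8373/91⌋ − ⌊8373/119⌋ − ⌊8373/143⌋ − ⌊8373/187⌋ − ⌊8373/221⌋ + ⌊8373/1001⌋ + ⌊8373/1309⌋ + ⌊8373/1547⌋ + ⌊8373/2431⌋ − ⌊8373/17017⌋ = 1196 + 761 + 644 + 492 − 108 − 92 − 70 − 58 − 44 − 37 + 8 + 6 + 5 + 3 − 0 = 2706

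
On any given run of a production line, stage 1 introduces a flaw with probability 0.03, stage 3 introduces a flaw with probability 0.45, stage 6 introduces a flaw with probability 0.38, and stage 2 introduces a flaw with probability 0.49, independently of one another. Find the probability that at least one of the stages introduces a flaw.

0.8313073

P(none) = (1 − 0.03) × (1 − 0.45) × (1 − 0.38) × (1 − 0.49) = 0.97 × 0.55 × 0.62 × 0.51 = 0.1686927
P(at least one) = 1 − 0.1686927 = 0.8313073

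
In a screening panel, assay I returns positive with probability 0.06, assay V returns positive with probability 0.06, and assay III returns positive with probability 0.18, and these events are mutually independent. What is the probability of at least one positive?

0.275448

P(none) = (1 − 0.06) × (1 − 0.06) × (1 − 0.18) = 0.94 × 0.94 × 0.82 = 0.724552
P(at least one) = 1 − 0.724552 = 0.275448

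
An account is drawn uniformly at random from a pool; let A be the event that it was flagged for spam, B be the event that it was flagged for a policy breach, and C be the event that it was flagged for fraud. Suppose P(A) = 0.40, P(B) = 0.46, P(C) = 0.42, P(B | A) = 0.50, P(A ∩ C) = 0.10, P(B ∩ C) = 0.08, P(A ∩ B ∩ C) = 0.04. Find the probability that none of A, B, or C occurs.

0.06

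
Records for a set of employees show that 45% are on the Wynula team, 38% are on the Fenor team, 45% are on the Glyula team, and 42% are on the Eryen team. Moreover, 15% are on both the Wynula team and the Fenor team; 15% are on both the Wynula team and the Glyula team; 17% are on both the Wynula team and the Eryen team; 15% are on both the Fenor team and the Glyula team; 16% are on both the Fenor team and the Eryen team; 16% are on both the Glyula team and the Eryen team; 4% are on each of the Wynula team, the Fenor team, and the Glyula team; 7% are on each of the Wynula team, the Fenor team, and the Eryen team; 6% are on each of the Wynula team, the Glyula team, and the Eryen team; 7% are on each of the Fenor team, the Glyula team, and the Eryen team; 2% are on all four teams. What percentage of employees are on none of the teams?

2%

P(at least one) = 45 + 38 + 45 + 42 − 15 − 15 − 17 − 15 − 16 − 16 + 4 + 7 + 6 + 7 − 2 = 98%
P(none) = 100% − 98% = 2%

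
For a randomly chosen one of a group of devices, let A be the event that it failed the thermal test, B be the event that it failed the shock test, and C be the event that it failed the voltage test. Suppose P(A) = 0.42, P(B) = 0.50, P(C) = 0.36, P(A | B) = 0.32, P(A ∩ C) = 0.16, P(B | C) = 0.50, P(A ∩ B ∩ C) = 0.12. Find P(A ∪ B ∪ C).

P(A ∩ B) = P(B)·P(A|B) = 0.50 × 0.32 = 0.16
P(B ∩ C) = P(C)·P(B|C) = 0.36 × 0.50 = 0.18
Using inclusion–exclusion:
P(A ∪ B ∪ C) = 0.42 + 0.50 + 0.36 − 0.16 − 0.16 − 0.18 + 0.12 = 0.90

0.90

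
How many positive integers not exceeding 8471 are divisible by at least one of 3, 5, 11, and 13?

4679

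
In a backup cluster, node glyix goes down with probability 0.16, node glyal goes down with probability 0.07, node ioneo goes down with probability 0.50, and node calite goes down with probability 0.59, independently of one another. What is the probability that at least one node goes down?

0.839854

P(none) = (1 − 0.16) × (1 − 0.07) × (1 − 0.50) × (1 − 0.59) = 0.84 × 0.93 × 0.50 × 0.41 = 0.160146
P(at least one) = 1 − 0.160146 = 0.839854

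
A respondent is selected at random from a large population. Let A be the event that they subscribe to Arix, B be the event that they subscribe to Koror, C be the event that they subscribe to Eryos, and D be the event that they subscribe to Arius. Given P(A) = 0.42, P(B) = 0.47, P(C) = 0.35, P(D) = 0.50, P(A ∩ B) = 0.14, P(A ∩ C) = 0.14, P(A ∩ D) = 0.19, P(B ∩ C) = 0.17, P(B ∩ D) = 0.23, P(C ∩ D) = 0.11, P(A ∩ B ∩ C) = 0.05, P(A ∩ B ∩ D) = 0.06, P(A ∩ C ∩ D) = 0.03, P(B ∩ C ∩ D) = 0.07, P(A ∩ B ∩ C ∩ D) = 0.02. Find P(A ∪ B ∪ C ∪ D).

By inclusion–exclusion:
P(A ∪ B ∪ C ∪ D) = 0.42 + 0.47 + 0.35 + 0.50 − 0.14 − 0.14 − 0.19 − 0.17 − 0.23 − 0.11 + 0.05 + 0.06 + 0.03 + 0.07 − 0.02 = 0.95

0.95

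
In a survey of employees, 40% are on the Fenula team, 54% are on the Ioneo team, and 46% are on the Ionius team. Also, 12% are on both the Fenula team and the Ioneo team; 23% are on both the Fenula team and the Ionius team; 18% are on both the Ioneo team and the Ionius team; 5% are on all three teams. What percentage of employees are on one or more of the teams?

92%

P(at least one) = 40 + 54 + 46 − 12 − 23 − 18 + 5 = 92%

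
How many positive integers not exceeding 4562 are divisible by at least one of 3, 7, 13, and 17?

2295

1520 + 651 + 350 + 268 − 217 − 116 − 89 − 50 − 38 − 20 + 16 + 12 + 6 + 2 − 0 = 2295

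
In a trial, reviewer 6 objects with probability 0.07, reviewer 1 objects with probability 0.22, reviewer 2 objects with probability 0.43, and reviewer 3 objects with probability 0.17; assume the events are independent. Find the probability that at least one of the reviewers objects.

0.65681326

P(none) = (1 − 0.07) × (1 − 0.22) × (1 − 0.43) × (1 − 0.17) = 0.93 × 0.78 × 0.57 × 0.83 = 0.34318674
P(at least one) = 1 − 0.34318674 = 0.65681326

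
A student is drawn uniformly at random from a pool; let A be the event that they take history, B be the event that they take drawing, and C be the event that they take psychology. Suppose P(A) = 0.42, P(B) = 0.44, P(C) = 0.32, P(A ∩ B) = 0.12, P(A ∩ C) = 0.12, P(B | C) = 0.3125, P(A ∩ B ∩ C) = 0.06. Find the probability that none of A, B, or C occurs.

0.10

P(B ∩ C) = P(C)·P(B|C) = 0.32 × 0.3125 = 0.10
P(A ∪ B ∪ C) = 0.42 + 0.44 + 0.32 − 0.12 − 0.12 − 0.10 + 0.06 = 0.90
P(none) = 1 − 0.90 = 0.10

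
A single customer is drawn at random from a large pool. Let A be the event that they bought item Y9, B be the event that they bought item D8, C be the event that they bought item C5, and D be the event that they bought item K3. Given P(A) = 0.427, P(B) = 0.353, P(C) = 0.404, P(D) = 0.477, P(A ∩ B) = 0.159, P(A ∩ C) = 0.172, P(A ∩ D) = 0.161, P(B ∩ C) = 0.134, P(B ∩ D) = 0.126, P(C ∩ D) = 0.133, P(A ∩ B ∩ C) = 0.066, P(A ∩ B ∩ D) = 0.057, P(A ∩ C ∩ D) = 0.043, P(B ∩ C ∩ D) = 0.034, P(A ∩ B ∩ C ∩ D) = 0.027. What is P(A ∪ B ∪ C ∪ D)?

0.949

Using inclusion–exclusion:
P(A ∪ B ∪ C ∪ D) = 0.427 + 0.353 + 0.404 + 0.477 − 0.159 − 0.172 − 0.161 − 0.134 − 0.126 − 0.133 + 0.066 + 0.057 + 0.043 + 0.034 − 0.027 = 0.949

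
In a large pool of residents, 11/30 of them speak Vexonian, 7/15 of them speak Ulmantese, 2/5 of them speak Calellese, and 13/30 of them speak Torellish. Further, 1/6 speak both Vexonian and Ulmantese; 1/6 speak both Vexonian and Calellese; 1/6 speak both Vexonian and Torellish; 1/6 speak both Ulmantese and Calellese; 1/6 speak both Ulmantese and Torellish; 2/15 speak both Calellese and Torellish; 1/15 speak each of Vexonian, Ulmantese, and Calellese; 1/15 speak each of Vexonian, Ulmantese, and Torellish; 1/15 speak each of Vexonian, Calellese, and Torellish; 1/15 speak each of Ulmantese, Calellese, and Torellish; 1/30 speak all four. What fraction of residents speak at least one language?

P(union) = 11/30 + 7/15 + 2/5 + 13/30 − 1/6 − 1/6 − 1/6 − 1/6 − 1/6 − 2/15 + 1/15 + 1/15 + 1/15 + 1/15 − 1/30 = 14/15

14/15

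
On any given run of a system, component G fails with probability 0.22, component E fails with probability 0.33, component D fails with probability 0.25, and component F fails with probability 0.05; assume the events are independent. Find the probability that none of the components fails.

P(none) = (1 − 0.22) × (1 − 0.33) × (1 − 0.25) × (1 − 0.05) = 0.78 × 0.67 × 0.75 × 0.95 = 0.3723525

0.3723525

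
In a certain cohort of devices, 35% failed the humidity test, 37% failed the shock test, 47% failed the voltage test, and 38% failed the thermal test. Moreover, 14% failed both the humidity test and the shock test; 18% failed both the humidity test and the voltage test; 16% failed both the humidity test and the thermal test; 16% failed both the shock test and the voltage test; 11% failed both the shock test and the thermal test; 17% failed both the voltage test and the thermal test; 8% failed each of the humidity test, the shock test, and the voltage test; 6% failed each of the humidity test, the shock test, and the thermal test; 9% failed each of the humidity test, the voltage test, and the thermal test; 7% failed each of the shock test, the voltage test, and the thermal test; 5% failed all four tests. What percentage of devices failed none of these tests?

10%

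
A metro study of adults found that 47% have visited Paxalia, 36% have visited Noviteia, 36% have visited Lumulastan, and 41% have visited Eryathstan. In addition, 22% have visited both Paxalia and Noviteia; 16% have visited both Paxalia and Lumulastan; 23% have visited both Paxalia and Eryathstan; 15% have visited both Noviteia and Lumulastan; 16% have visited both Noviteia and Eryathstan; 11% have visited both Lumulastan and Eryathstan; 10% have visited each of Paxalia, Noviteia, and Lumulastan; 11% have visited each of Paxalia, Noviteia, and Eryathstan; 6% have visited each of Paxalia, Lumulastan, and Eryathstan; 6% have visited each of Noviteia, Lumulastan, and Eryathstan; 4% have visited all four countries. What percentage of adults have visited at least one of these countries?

By inclusion-exclusion,
P(at least one) = 47 + 36 + 36 + 41 − 22 − 16 − 23 − 15 − 16 − 11 + 10 + 11 + 6 + 6 − 4 = 86%

86%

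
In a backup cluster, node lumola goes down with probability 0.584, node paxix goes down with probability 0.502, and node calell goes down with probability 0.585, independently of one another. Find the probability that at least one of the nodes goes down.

0.91402528

P(none) = (1 − 0.584) × (1 − 0.502) × (1 − 0.585) = 0.416 × 0.498 × 0.415 = 0.08597472
P(at least one) = 1 − 0.08597472 = 0.91402528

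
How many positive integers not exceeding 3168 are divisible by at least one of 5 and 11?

864

Apply inclusion-exclusion:
floor(3168/5) + floor(3168/11) − floor(3168/55) = 633 + 288 − 57 = 864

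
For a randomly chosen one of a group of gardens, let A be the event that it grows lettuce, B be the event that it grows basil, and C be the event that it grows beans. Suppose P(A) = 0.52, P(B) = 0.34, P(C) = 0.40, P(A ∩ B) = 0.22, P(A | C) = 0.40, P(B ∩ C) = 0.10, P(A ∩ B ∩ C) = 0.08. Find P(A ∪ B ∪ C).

0.86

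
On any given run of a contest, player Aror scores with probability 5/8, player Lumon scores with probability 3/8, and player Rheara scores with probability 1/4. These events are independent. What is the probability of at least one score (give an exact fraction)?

211/256

P(none) = (1 − 5/8) × (1 − 3/8) × (1 − 1/4) = 3/8 × 5/8 × 3/4 = 45/256
P(at least one) = 1 − 45/256 = 211/256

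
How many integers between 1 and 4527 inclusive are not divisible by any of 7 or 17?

3653

By inclusion-exclusion,
646 + 266 − 38 = 874
4527 − 874 = 3653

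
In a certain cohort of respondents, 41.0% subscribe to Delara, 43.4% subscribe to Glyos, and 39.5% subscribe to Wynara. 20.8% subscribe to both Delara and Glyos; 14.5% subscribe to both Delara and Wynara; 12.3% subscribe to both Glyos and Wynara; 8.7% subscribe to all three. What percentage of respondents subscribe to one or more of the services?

85.0%

P(≥1) = 41.0 + 43.4 + 39.5 − 20.8 − 14.5 − 12.3 + 8.7 = 85.0%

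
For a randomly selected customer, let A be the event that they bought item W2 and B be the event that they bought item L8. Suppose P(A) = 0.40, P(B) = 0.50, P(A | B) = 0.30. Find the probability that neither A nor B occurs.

0.25

P(A ∩ B) = P(B)·P(A|B) = 0.50 × 0.30 = 0.15
P(A ∪ B) = 0.40 + 0.50 − 0.15 = 0.75
P(none) = 1 − 0.75 = 0.25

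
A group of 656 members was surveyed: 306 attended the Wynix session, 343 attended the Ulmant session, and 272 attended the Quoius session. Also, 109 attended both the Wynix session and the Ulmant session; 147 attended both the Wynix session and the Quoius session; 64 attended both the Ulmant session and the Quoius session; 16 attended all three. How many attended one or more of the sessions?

By inclusion-exclusion,
|at least one| = 306 + 343 + 272 − 109 − 147 − 64 + 16 = 617

617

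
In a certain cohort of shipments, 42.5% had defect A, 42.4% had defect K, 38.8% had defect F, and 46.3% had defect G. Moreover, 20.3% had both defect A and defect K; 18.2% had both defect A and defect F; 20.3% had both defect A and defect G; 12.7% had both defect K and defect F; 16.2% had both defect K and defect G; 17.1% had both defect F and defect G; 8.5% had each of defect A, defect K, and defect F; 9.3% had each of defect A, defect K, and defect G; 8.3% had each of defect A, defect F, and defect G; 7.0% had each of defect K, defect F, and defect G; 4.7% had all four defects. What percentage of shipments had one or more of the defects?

P(at least one) = 42.5 + 42.4 + 38.8 + 46.3 − 20.3 − 18.2 − 20.3 − 12.7 − 16.2 − 17.1 + 8.5 + 9.3 + 8.3 + 7.0 − 4.7 = 93.6%

93.6%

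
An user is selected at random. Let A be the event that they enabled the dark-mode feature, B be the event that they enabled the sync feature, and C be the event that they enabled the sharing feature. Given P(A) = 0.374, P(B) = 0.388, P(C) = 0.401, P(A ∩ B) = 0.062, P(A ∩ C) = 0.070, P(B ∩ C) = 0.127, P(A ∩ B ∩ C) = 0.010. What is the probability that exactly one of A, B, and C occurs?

By inclusion–exclusion (exactly-one form):
P(exactly one) = 0.374 + 0.388 + 0.401 − 2·0.062 − 2·0.070 − 2·0.127 + 3·0.010 = 0.675

0.675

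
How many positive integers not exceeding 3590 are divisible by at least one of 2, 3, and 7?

1795 + 1196 + 512 − 598 − 256 − 170 + 85 = 2564

2564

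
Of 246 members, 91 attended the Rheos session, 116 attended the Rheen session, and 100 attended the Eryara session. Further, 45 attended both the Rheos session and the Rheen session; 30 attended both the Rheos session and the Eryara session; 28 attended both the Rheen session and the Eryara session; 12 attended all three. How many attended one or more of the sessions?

216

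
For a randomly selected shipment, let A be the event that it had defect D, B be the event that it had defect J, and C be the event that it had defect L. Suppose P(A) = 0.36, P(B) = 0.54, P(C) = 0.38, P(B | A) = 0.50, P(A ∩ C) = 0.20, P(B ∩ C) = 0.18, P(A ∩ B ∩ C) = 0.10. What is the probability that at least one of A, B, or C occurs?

P(A ∩ B) = P(A)·P(B|A) = 0.36 × 0.50 = 0.18
P(A ∪ B ∪ C) = 0.36 + 0.54 + 0.38 − 0.18 − 0.20 − 0.18 + 0.10 = 0.82

0.82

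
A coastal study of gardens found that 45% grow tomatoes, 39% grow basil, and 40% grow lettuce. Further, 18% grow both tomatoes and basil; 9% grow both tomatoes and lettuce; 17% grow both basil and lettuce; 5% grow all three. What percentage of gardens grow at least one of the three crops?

Inclusion–exclusion gives
P(≥1) = 45 + 39 + 40 − 18 − 9 − 17 + 5 = 85%

85%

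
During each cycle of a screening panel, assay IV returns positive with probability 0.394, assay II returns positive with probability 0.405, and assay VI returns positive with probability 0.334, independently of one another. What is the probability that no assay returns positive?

0.24013962

P(none) = (1 − 0.394) × (1 − 0.405) × (1 − 0.334) = 0.606 × 0.595 × 0.666 = 0.24013962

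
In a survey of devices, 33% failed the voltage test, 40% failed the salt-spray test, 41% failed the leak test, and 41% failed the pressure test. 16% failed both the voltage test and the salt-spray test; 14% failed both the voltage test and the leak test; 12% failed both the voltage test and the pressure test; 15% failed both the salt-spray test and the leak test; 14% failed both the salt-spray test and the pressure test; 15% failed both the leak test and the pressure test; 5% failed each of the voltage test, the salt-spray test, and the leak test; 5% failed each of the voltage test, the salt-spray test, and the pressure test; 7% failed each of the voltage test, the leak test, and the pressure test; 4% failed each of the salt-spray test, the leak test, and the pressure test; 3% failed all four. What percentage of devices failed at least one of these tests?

Apply inclusion-exclusion:
P(≥1) = 33 + 40 + 41 + 41 − 16 − 14 − 12 − 15 − 14 − 15 + 5 + 5 + 7 + 4 − 3 = 87%

87%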